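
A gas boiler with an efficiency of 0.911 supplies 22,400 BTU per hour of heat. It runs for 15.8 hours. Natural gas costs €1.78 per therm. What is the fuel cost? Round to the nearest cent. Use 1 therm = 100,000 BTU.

€6.92

Heat delivered = 22,400 BTU/h × 15.8 h = 353,920 BTU
Gas input = 353,920 / 0.911 = 388,496 BTU
= 388,496 / 100,000 = 3.885 therm
Cost = 3.885 × €1.78/therm = €6.92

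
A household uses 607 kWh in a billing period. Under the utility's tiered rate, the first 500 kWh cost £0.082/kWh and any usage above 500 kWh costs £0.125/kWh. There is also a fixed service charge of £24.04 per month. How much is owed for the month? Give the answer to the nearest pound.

First 500 kWh × £0.082 = £41.00
Remaining 107 kWh × £0.125 = £13.38
Energy charge = £54.38; + service £24.04 = £78.41 ≈ £78

£78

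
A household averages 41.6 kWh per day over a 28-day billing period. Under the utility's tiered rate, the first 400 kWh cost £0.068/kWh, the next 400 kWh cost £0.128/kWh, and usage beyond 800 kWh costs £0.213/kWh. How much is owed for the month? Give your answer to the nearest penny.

Usage = 41.6 kWh/day × 28 days = 1164.8 kWh
First 400 kWh × £0.068 = £27.20
Next 400 kWh × £0.128 = £51.20
Remaining 364.8 kWh × £0.213 = £77.70
Total = £156.10

£156.10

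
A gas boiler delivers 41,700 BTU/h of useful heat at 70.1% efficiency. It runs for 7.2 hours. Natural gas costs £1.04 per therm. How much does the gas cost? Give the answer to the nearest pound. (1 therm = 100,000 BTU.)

Heat delivered = 41,700 BTU/h × 7.2 h = 300,240 BTU
Gas input = 300,240 / 0.701 = 428,302 BTU
= 428,302 / 100,000 = 4.283 therm
Cost = 4.283 × £1.04/therm = £4.45 ≈ £4

£4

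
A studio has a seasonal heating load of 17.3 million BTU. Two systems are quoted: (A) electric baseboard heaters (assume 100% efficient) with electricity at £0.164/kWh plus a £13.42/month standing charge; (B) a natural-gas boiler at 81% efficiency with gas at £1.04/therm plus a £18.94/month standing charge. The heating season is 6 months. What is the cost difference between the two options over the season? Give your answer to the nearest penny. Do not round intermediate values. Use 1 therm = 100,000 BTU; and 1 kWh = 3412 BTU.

Heat load = 17.3 × 10⁶ BTU = 17,300,000 BTU
Gas: input = 17,300,000 / 0.81 = 21,358,025 BTU = 213.6 therm → 213.6 × £1.04 = £222.12; + 6 × £18.94 standing = £335.76
Electric: 17,300,000 BTU / 3412 = 5,070 kWh → × £0.164 = £831.54; + 6 × £13.42 standing = £912.06
Difference = |£335.76 − £912.06| = £576.29

£576.29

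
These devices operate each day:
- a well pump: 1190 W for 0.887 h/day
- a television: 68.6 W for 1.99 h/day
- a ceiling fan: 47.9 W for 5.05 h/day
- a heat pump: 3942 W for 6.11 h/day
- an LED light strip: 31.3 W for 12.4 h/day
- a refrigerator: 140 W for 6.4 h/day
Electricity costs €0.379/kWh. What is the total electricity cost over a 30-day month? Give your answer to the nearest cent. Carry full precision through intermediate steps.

well pump: 1190 W × 0.887 h × 30 d = 31,666 Wh = 31.67 kWh
television: 68.6 W × 1.99 h × 30 d = 4,095 Wh = 4.095 kWh
ceiling fan: 47.9 W × 5.05 h × 30 d = 7,257 Wh = 7.257 kWh
heat pump: 3942 W × 6.11 h × 30 d = 722,569 Wh = 722.6 kWh
LED light strip: 31.3 W × 12.4 h × 30 d = 11,644 Wh = 11.64 kWh
refrigerator: 140 W × 6.4 h × 30 d = 26,880 Wh = 26.88 kWh
Total energy = 31.67 + 4.095 + 7.257 + 722.6 + 11.64 + 26.88 = 804.1 kWh
Cost = 804.1 kWh × €0.379 = €304.76

€304.76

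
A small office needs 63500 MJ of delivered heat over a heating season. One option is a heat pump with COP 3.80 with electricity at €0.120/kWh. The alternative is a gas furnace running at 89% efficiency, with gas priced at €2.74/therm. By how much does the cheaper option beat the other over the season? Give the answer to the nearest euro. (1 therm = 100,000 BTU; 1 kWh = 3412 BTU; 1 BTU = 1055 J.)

€1296

Heat load = 63500 MJ = 63,500,000,000 J / 1055 = 60,189,573 BTU
Gas: input = 60,189,573 / 0.89 = 67,628,734 BTU = 676.3 therm → 676.3 × €2.74 = €1,853.03
Heat pump: 60,189,573 BTU / 3412 = 17,640 kWh heat; / 3.80 = 4,642 kWh in → × €0.120 = €557.07
Difference = |€1,853.03 − €557.07| = €1,295.96 ≈ €1296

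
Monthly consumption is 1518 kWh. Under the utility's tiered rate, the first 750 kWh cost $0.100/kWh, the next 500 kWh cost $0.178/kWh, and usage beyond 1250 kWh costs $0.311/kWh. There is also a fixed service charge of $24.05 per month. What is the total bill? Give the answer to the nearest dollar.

$271

First 750 kWh × $0.100 = $75.00
Next 500 kWh × $0.178 = $89.00
Remaining 268 kWh × $0.311 = $83.35
Energy charge = $247.35; + service $24.05 = $271.40 ≈ $271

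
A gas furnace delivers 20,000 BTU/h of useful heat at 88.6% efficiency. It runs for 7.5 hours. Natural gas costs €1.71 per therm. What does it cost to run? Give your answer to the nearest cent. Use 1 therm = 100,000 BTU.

€2.90

Heat delivered = 20,000 BTU/h × 7.5 h = 150,000 BTU
Gas input = 150,000 / 0.886 = 169,300 BTU
= 169,300 / 100,000 = 1.693 therm
Cost = 1.693 × €1.71/therm = €2.90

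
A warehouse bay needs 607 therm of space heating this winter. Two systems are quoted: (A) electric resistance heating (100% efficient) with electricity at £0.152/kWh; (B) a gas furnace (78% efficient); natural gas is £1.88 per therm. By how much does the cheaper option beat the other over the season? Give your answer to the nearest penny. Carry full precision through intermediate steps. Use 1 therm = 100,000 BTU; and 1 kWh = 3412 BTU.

£1241.08

Heat load = 607 therm × 100,000 = 60,700,000 BTU
Gas: input = 60,700,000 / 0.780 = 77,820,513 BTU = 778.2 therm → 778.2 × £1.88 = £1,463.03
Electric: 60,700,000 BTU / 3412 = 17,790 kWh → × £0.152 = £2,704.10
Difference = |£1,463.03 − £2,704.10| = £1,241.08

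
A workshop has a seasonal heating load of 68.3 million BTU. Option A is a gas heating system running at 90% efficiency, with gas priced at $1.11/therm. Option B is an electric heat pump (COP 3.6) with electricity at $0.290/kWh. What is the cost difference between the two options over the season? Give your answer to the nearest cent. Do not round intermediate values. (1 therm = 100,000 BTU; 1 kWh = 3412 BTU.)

$770.16

Heat load = 68.3 × 10⁶ BTU = 68,300,000 BTU
Gas: input = 68,300,000 / 0.90 = 75,888,889 BTU = 758.9 therm → 758.9 × $1.11 = $842.37
Heat pump: 68,300,000 BTU / 3412 = 20,020 kWh heat; / 3.6 = 5,560 kWh in → × $0.290 = $1,612.53
Difference = |$842.37 − $1,612.53| = $770.16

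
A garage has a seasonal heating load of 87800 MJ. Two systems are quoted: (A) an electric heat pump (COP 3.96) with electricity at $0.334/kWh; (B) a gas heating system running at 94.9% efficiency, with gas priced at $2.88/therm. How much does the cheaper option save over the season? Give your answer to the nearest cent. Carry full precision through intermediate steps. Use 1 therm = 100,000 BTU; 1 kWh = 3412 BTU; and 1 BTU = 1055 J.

Heat load = 87800 MJ = 87,800,000,000 J / 1055 = 83,222,749 BTU
Gas: input = 83,222,749 / 0.949 = 87,695,204 BTU = 877 therm → 877 × $2.88 = $2,525.62
Heat pump: 83,222,749 BTU / 3412 = 24,390 kWh heat; / 3.96 = 6,159 kWh in → × $0.334 = $2,057.24
Difference = |$2,525.62 − $2,057.24| = $468.38

$468.38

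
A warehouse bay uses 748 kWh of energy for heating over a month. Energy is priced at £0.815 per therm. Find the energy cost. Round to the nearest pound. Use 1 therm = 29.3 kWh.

£21

748 kWh × (0.03413 therm/kWh) = 25.53 therm
Cost = 25.53 therm × £0.815/therm = £20.81 ≈ £21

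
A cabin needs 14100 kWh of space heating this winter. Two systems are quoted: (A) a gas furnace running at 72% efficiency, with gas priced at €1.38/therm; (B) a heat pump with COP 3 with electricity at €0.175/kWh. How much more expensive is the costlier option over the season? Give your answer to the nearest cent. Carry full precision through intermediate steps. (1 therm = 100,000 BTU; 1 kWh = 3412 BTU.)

€99.59

Heat load = 14100 kWh × 3412 = 48,109,200 BTU
Gas: input = 48,109,200 / 0.72 = 66,818,333 BTU = 668.2 therm → 668.2 × €1.38 = €922.09
Heat pump: 48,109,200 BTU / 3412 = 14,100 kWh heat; / 3 = 4,700 kWh in → × €0.175 = €822.50
Difference = |€922.09 − €822.50| = €99.59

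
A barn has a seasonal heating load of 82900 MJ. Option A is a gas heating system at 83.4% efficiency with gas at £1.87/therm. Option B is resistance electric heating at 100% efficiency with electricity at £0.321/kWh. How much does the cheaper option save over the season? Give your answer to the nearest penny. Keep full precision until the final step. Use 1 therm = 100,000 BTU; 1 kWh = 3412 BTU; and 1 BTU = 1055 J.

£5630.73

Heat load = 82900 MJ = 82,900,000,000 J / 1055 = 78,578,199 BTU
Gas: input = 78,578,199 / 0.834 = 94,218,464 BTU = 942.2 therm → 942.2 × £1.87 = £1,761.89
Electric: 78,578,199 BTU / 3412 = 23,030 kWh → × £0.321 = £7,392.61
Difference = |£1,761.89 − £7,392.61| = £5,630.73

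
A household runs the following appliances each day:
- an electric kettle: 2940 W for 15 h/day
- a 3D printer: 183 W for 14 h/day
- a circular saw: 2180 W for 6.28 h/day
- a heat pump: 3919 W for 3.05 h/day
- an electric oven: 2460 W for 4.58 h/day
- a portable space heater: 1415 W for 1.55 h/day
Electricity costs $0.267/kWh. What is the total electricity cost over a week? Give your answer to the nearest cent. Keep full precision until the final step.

electric kettle: 2940 W × 15 h × 7 d = 308,700 Wh = 308.7 kWh
3D printer: 183 W × 14 h × 7 d = 17,934 Wh = 17.93 kWh
circular saw: 2180 W × 6.28 h × 7 d = 95,833 Wh = 95.83 kWh
heat pump: 3919 W × 3.05 h × 7 d = 83,671 Wh = 83.67 kWh
electric oven: 2460 W × 4.58 h × 7 d = 78,868 Wh = 78.87 kWh
portable space heater: 1415 W × 1.55 h × 7 d = 15,353 Wh = 15.35 kWh
Total energy = 308.7 + 17.93 + 95.83 + 83.67 + 78.87 + 15.35 = 600.4 kWh
Cost = 600.4 kWh × $0.267 = $160.30

$160.30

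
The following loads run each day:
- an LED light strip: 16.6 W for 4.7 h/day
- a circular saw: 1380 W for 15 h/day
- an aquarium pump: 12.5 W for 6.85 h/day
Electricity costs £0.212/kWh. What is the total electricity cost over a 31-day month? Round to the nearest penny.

LED light strip: 16.6 W × 4.7 h × 31 d = 2,419 Wh = 2.419 kWh
circular saw: 1380 W × 15 h × 31 d = 641,700 Wh = 641.7 kWh
aquarium pump: 12.5 W × 6.85 h × 31 d = 2,654 Wh = 2.654 kWh
Total energy = 2.419 + 641.7 + 2.654 = 646.8 kWh
Cost = 646.8 kWh × £0.212 = £137.12

£137.12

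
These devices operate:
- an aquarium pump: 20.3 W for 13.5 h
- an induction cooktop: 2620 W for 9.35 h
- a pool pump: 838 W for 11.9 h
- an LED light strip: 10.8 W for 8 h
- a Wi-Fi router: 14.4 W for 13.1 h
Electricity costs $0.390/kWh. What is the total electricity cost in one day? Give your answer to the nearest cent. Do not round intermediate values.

aquarium pump: 20.3 W × 13.5 h = 274 Wh = 0.2741 kWh
induction cooktop: 2620 W × 9.35 h = 24,497 Wh = 24.5 kWh
pool pump: 838 W × 11.9 h = 9,972 Wh = 9.972 kWh
LED light strip: 10.8 W × 8 h = 86 Wh = 0.0864 kWh
Wi-Fi router: 14.4 W × 13.1 h = 189 Wh = 0.1886 kWh
Total energy = 0.2741 + 24.5 + 9.972 + 0.0864 + 0.1886 = 35.02 kWh
Cost = 35.02 kWh × $0.390 = $13.66

$13.66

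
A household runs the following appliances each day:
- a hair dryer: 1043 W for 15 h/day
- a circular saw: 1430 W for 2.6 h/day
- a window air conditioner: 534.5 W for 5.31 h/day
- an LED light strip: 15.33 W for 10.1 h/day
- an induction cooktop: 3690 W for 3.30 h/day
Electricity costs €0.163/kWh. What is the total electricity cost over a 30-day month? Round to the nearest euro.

hair dryer: 1043 W × 15 h × 30 d = 469,350 Wh = 469.4 kWh
circular saw: 1430 W × 2.6 h × 30 d = 111,540 Wh = 111.5 kWh
window air conditioner: 534.5 W × 5.31 h × 30 d = 85,146 Wh = 85.15 kWh
LED light strip: 15.33 W × 10.1 h × 30 d = 4,645 Wh = 4.645 kWh
induction cooktop: 3690 W × 3.30 h × 30 d = 365,310 Wh = 365.3 kWh
Total energy = 469.4 + 111.5 + 85.15 + 4.645 + 365.3 = 1,036 kWh
Cost = 1,036 kWh × €0.163 = €168.87 ≈ €169

€169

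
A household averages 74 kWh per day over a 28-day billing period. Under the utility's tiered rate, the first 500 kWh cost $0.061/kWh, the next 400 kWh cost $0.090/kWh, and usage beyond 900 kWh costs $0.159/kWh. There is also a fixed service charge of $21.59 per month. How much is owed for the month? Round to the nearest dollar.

$274

Usage = 74 kWh/day × 28 days = 2072 kWh
First 500 kWh × $0.061 = $30.50
Next 400 kWh × $0.090 = $36.00
Remaining 1172 kWh × $0.159 = $186.35
Energy charge = $252.85; + service $21.59 = $274.44 ≈ $274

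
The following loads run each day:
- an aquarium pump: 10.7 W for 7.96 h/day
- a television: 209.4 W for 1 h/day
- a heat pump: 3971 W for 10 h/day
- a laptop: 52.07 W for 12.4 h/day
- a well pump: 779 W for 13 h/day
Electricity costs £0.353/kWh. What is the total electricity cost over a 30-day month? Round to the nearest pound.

aquarium pump: 10.7 W × 7.96 h × 30 d = 2,555 Wh = 2.555 kWh
television: 209.4 W × 1 h × 30 d = 6,282 Wh = 6.282 kWh
heat pump: 3971 W × 10 h × 30 d = 1,191,300 Wh = 1,191 kWh
laptop: 52.07 W × 12.4 h × 30 d = 19,370 Wh = 19.37 kWh
well pump: 779 W × 13 h × 30 d = 303,810 Wh = 303.8 kWh
Total energy = 2.555 + 6.282 + 1,191 + 19.37 + 303.8 = 1,523 kWh
Cost = 1,523 kWh × £0.353 = £537.73 ≈ £538

£538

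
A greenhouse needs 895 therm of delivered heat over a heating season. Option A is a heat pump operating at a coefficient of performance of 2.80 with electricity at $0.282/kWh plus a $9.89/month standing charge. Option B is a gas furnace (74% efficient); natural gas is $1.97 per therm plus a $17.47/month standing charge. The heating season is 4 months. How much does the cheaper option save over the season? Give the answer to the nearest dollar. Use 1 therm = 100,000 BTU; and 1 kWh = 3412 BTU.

$229

Heat load = 895 therm × 100,000 = 89,500,000 BTU
Gas: input = 89,500,000 / 0.74 = 120,945,946 BTU = 1,209 therm → 1,209 × $1.97 = $2,382.64; + 4 × $17.47 standing = $2,452.52
Heat pump: 89,500,000 BTU / 3412 = 26,230 kWh heat; / 2.80 = 9,368 kWh in → × $0.282 = $2,641.83; + 4 × $9.89 standing = $2,681.39
Difference = |$2,452.52 − $2,681.39| = $228.88 ≈ $229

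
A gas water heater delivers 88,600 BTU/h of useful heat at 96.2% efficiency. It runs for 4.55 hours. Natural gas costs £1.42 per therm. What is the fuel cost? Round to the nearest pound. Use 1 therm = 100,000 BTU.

£6

Heat delivered = 88,600 BTU/h × 4.55 h = 403,130 BTU
Gas input = 403,130 / 0.962 = 419,054 BTU
= 419,054 / 100,000 = 4.191 therm
Cost = 4.191 × £1.42/therm = £5.95 ≈ £6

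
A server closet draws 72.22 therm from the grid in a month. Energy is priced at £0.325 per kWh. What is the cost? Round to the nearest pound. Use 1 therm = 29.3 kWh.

72.22 therm × (29.3 kWh/therm) = 2,116 kWh
Cost = 2,116 kWh × £0.325/kWh = £687.71 ≈ £688

£688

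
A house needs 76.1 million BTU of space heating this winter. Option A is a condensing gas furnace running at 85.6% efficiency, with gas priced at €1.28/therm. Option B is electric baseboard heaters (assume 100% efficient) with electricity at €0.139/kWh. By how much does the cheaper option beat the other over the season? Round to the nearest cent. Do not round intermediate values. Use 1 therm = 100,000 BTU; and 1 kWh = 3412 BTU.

€1962.26

Heat load = 76.1 × 10⁶ BTU = 76,100,000 BTU
Gas: input = 76,100,000 / 0.856 = 88,901,869 BTU = 889 therm → 889 × €1.28 = €1,137.94
Electric: 76,100,000 BTU / 3412 = 22,300 kWh → × €0.139 = €3,100.21
Difference = |€1,137.94 − €3,100.21| = €1,962.26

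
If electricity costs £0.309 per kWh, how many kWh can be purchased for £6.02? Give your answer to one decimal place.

£6.02 / £0.309 per kWh = 19.48 kWh

19.5 kWh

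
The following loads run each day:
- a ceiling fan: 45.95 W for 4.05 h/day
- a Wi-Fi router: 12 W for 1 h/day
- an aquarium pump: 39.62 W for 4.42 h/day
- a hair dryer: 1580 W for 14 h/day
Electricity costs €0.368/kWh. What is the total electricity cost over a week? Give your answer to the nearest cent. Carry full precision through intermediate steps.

ceiling fan: 45.95 W × 4.05 h × 7 d = 1,303 Wh = 1.303 kWh
Wi-Fi router: 12 W × 1 h × 7 d = 84 Wh = 0.084 kWh
aquarium pump: 39.62 W × 4.42 h × 7 d = 1,226 Wh = 1.226 kWh
hair dryer: 1580 W × 14 h × 7 d = 154,840 Wh = 154.8 kWh
Total energy = 1.303 + 0.084 + 1.226 + 154.8 = 157.5 kWh
Cost = 157.5 kWh × €0.368 = €57.94

€57.94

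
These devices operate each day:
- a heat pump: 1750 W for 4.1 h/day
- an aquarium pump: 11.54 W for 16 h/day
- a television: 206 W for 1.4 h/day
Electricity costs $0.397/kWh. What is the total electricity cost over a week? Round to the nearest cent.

$21.25

heat pump: 1750 W × 4.1 h × 7 d = 50,225 Wh = 50.22 kWh
aquarium pump: 11.54 W × 16 h × 7 d = 1,292 Wh = 1.292 kWh
television: 206 W × 1.4 h × 7 d = 2,019 Wh = 2.019 kWh
Total energy = 50.22 + 1.292 + 2.019 = 53.54 kWh
Cost = 53.54 kWh × $0.397 = $21.25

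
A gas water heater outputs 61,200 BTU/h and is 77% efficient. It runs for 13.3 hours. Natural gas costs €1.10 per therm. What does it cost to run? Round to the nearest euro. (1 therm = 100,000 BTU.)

€12

Heat delivered = 61,200 BTU/h × 13.3 h = 813,960 BTU
Gas input = 813,960 / 0.770 = 1,057,091 BTU
= 1,057,091 / 100,000 = 10.57 therm
Cost = 10.57 × €1.10/therm = €11.63 ≈ €12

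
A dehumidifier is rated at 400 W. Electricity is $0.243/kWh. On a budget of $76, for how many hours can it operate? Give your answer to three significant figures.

782 h

Energy budget = $76 / $0.243 per kWh = 312.8 kWh = 312,757 Wh
Runtime = 312,757 Wh / 400 W = 781.9 h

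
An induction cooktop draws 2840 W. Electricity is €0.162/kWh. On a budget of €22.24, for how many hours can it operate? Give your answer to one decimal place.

48.3 h

Energy budget = €22.24 / €0.162 per kWh = 137.3 kWh = 137,284 Wh
Runtime = 137,284 Wh / 2840 W = 48.34 h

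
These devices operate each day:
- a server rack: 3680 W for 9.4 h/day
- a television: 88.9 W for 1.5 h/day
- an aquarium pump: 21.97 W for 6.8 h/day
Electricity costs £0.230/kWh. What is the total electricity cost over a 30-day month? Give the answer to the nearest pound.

£241

server rack: 3680 W × 9.4 h × 30 d = 1,037,760 Wh = 1,038 kWh
television: 88.9 W × 1.5 h × 30 d = 4,001 Wh = 4.001 kWh
aquarium pump: 21.97 W × 6.8 h × 30 d = 4,482 Wh = 4.482 kWh
Total energy = 1,038 + 4.001 + 4.482 = 1,046 kWh
Cost = 1,046 kWh × £0.230 = £240.64 ≈ £241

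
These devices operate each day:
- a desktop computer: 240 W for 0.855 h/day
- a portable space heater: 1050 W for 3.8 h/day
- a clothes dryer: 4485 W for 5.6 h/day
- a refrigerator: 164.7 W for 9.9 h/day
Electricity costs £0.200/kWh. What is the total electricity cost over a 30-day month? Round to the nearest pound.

desktop computer: 240 W × 0.855 h × 30 d = 6,156 Wh = 6.156 kWh
portable space heater: 1050 W × 3.8 h × 30 d = 119,700 Wh = 119.7 kWh
clothes dryer: 4485 W × 5.6 h × 30 d = 753,480 Wh = 753.5 kWh
refrigerator: 164.7 W × 9.9 h × 30 d = 48,916 Wh = 48.92 kWh
Total energy = 6.156 + 119.7 + 753.5 + 48.92 = 928.3 kWh
Cost = 928.3 kWh × £0.200 = £185.65 ≈ £186

£186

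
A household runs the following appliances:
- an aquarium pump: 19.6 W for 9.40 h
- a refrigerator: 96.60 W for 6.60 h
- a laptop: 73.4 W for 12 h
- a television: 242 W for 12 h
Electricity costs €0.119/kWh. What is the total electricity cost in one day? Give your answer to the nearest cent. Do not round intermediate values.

aquarium pump: 19.6 W × 9.40 h = 184 Wh = 0.1842 kWh
refrigerator: 96.60 W × 6.60 h = 638 Wh = 0.6376 kWh
laptop: 73.4 W × 12 h = 881 Wh = 0.8808 kWh
television: 242 W × 12 h = 2,904 Wh = 2.904 kWh
Total energy = 0.1842 + 0.6376 + 0.8808 + 2.904 = 4.607 kWh
Cost = 4.607 kWh × €0.119 = €0.55

€0.55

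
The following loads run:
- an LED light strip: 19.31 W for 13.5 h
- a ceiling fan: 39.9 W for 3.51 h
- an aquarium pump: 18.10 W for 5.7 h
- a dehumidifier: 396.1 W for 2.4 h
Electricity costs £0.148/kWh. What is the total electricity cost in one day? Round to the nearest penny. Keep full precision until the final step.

LED light strip: 19.31 W × 13.5 h = 261 Wh = 0.2607 kWh
ceiling fan: 39.9 W × 3.51 h = 140 Wh = 0.14 kWh
aquarium pump: 18.10 W × 5.7 h = 103 Wh = 0.1032 kWh
dehumidifier: 396.1 W × 2.4 h = 951 Wh = 0.9506 kWh
Total energy = 0.2607 + 0.14 + 0.1032 + 0.9506 = 1.455 kWh
Cost = 1.455 kWh × £0.148 = £0.22

£0.22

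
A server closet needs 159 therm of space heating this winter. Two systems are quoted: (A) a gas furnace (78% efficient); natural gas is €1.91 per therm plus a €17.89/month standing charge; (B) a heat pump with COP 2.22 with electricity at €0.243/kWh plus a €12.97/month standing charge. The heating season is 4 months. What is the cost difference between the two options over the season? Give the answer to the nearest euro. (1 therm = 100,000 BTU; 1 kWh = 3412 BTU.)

€101

Heat load = 159 therm × 100,000 = 15,900,000 BTU
Gas: input = 15,900,000 / 0.78 = 20,384,615 BTU = 203.8 therm → 203.8 × €1.91 = €389.35; + 4 × €17.89 standing = €460.91
Heat pump: 15,900,000 BTU / 3412 = 4,660 kWh heat; / 2.22 = 2,099 kWh in → × €0.243 = €510.08; + 4 × €12.97 standing = €561.96
Difference = |€460.91 − €561.96| = €101.06 ≈ €101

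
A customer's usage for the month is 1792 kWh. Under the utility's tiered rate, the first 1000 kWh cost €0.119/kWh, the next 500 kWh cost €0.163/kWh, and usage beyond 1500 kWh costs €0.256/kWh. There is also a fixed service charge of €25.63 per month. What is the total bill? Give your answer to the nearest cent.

€300.88

First 1000 kWh × €0.119 = €119.00
Next 500 kWh × €0.163 = €81.50
Remaining 292 kWh × €0.256 = €74.75
Energy charge = €275.25; + service €25.63 = €300.88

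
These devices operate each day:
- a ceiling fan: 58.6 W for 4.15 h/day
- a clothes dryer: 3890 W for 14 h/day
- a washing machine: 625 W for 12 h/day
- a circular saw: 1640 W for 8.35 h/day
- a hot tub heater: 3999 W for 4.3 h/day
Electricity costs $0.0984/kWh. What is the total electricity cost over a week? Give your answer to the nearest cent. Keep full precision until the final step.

ceiling fan: 58.6 W × 4.15 h × 7 d = 1,702 Wh = 1.702 kWh
clothes dryer: 3890 W × 14 h × 7 d = 381,220 Wh = 381.2 kWh
washing machine: 625 W × 12 h × 7 d = 52,500 Wh = 52.5 kWh
circular saw: 1640 W × 8.35 h × 7 d = 95,858 Wh = 95.86 kWh
hot tub heater: 3999 W × 4.3 h × 7 d = 120,370 Wh = 120.4 kWh
Total energy = 1.702 + 381.2 + 52.5 + 95.86 + 120.4 = 651.7 kWh
Cost = 651.7 kWh × $0.0984 = $64.12

$64.12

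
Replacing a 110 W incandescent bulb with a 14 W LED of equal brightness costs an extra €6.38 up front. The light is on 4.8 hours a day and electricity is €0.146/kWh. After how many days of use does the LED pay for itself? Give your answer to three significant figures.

94.8 days

Power saved = 110 − 14 = 96 W
Daily energy saved = 96 W × 4.8 h = 460.8 Wh = 0.4608 kWh
Daily savings = 0.4608 × €0.146 = €0.0673
Payback = €6.38 / €0.0673 per day = 94.83 days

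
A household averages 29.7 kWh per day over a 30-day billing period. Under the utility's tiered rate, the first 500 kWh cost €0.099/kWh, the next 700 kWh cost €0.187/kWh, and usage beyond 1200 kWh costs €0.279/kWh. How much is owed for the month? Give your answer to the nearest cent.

Usage = 29.7 kWh/day × 30 days = 891 kWh
First 500 kWh × €0.099 = €49.50
Next 391 kWh × €0.187 = €73.12
Remaining tier: 0 kWh (not reached)
Total = €122.62

€122.62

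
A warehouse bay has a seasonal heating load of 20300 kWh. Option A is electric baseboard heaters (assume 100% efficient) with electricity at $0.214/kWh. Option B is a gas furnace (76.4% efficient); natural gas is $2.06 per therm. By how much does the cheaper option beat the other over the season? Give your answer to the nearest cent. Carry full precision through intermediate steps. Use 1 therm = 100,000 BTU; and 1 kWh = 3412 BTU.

$2476.62

Heat load = 20300 kWh × 3412 = 69,263,600 BTU
Gas: input = 69,263,600 / 0.764 = 90,659,162 BTU = 906.6 therm → 906.6 × $2.06 = $1,867.58
Electric: 69,263,600 BTU / 3412 = 20,300 kWh → × $0.214 = $4,344.20
Difference = |$1,867.58 − $4,344.20| = $2,476.62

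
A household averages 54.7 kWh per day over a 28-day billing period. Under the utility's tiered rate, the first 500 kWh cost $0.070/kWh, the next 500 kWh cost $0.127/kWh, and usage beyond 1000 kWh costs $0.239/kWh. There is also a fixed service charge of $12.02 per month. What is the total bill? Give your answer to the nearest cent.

$237.57

Usage = 54.7 kWh/day × 28 days = 1531.6 kWh
First 500 kWh × $0.070 = $35.00
Next 500 kWh × $0.127 = $63.50
Remaining 531.6 kWh × $0.239 = $127.05
Energy charge = $225.55; + service $12.02 = $237.57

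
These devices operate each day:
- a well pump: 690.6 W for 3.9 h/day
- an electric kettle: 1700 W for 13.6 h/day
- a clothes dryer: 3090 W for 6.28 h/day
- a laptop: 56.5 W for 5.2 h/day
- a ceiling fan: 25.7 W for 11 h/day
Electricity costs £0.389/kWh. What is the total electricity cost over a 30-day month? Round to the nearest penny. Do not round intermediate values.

well pump: 690.6 W × 3.9 h × 30 d = 80,800 Wh = 80.8 kWh
electric kettle: 1700 W × 13.6 h × 30 d = 693,600 Wh = 693.6 kWh
clothes dryer: 3090 W × 6.28 h × 30 d = 582,156 Wh = 582.2 kWh
laptop: 56.5 W × 5.2 h × 30 d = 8,814 Wh = 8.814 kWh
ceiling fan: 25.7 W × 11 h × 30 d = 8,481 Wh = 8.481 kWh
Total energy = 80.8 + 693.6 + 582.2 + 8.814 + 8.481 = 1,374 kWh
Cost = 1,374 kWh × £0.389 = £534.43

£534.43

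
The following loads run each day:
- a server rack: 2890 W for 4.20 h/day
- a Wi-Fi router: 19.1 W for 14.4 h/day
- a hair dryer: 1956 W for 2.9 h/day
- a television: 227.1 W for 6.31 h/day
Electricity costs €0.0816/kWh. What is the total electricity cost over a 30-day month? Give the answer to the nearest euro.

€48

server rack: 2890 W × 4.20 h × 30 d = 364,140 Wh = 364.1 kWh
Wi-Fi router: 19.1 W × 14.4 h × 30 d = 8,251 Wh = 8.251 kWh
hair dryer: 1956 W × 2.9 h × 30 d = 170,172 Wh = 170.2 kWh
television: 227.1 W × 6.31 h × 30 d = 42,990 Wh = 42.99 kWh
Total energy = 364.1 + 8.251 + 170.2 + 42.99 = 585.6 kWh
Cost = 585.6 kWh × €0.0816 = €47.78 ≈ €48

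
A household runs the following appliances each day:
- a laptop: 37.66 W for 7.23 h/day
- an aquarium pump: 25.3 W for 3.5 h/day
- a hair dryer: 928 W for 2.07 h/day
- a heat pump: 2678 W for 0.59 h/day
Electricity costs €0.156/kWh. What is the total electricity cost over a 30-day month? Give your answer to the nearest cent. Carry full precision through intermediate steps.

€18.07

laptop: 37.66 W × 7.23 h × 30 d = 8,168 Wh = 8.168 kWh
aquarium pump: 25.3 W × 3.5 h × 30 d = 2,656 Wh = 2.656 kWh
hair dryer: 928 W × 2.07 h × 30 d = 57,629 Wh = 57.63 kWh
heat pump: 2678 W × 0.59 h × 30 d = 47,401 Wh = 47.4 kWh
Total energy = 8.168 + 2.656 + 57.63 + 47.4 = 115.9 kWh
Cost = 115.9 kWh × €0.156 = €18.07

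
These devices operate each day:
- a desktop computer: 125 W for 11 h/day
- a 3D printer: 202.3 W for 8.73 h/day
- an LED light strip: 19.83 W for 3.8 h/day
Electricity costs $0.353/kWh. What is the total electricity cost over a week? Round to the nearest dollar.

desktop computer: 125 W × 11 h × 7 d = 9,625 Wh = 9.625 kWh
3D printer: 202.3 W × 8.73 h × 7 d = 12,363 Wh = 12.36 kWh
LED light strip: 19.83 W × 3.8 h × 7 d = 527 Wh = 0.5275 kWh
Total energy = 9.625 + 12.36 + 0.5275 = 22.52 kWh
Cost = 22.52 kWh × $0.353 = $7.95 ≈ $8

$8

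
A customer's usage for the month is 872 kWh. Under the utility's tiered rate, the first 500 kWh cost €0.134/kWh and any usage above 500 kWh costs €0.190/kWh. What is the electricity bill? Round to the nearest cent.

First 500 kWh × €0.134 = €67.00
Remaining 372 kWh × €0.190 = €70.68
Total = €137.68

€137.68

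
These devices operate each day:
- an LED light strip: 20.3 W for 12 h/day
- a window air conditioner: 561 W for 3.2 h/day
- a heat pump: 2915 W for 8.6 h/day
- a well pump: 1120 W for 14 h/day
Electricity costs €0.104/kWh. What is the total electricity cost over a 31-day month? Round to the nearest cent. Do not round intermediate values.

LED light strip: 20.3 W × 12 h × 31 d = 7,552 Wh = 7.552 kWh
window air conditioner: 561 W × 3.2 h × 31 d = 55,651 Wh = 55.65 kWh
heat pump: 2915 W × 8.6 h × 31 d = 777,139 Wh = 777.1 kWh
well pump: 1120 W × 14 h × 31 d = 486,080 Wh = 486.1 kWh
Total energy = 7.552 + 55.65 + 777.1 + 486.1 = 1,326 kWh
Cost = 1,326 kWh × €0.104 = €137.95

€137.95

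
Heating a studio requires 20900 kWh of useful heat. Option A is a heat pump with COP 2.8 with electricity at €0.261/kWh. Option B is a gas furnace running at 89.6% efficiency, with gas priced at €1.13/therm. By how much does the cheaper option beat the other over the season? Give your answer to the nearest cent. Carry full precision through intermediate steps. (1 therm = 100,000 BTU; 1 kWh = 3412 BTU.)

€1048.83

Heat load = 20900 kWh × 3412 = 71,310,800 BTU
Gas: input = 71,310,800 / 0.896 = 79,587,946 BTU = 795.9 therm → 795.9 × €1.13 = €899.34
Heat pump: 71,310,800 BTU / 3412 = 20,900 kWh heat; / 2.8 = 7,464 kWh in → × €0.261 = €1,948.18
Difference = |€899.34 − €1,948.18| = €1,048.83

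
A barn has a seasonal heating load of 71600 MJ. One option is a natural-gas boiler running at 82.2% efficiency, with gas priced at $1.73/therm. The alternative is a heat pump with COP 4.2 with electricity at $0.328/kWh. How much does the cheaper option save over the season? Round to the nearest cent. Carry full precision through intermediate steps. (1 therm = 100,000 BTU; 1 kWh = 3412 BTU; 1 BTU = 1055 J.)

$125.02

Heat load = 71600 MJ = 71,600,000,000 J / 1055 = 67,867,299 BTU
Gas: input = 67,867,299 / 0.822 = 82,563,624 BTU = 825.6 therm → 825.6 × $1.73 = $1,428.35
Heat pump: 67,867,299 BTU / 3412 = 19,890 kWh heat; / 4.2 = 4,736 kWh in → × $0.328 = $1,553.37
Difference = |$1,428.35 − $1,553.37| = $125.02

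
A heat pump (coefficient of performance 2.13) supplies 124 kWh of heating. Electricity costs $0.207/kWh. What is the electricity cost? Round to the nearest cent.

Electrical input = 124 kWh / 2.13 = 58.22 kWh
Cost = 58.22 × $0.207/kWh = $12.05

$12.05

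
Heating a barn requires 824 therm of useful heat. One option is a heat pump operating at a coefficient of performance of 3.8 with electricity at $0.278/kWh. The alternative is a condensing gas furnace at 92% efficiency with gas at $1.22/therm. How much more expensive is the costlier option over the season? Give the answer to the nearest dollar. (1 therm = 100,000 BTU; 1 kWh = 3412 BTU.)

Heat load = 824 therm × 100,000 = 82,400,000 BTU
Gas: input = 82,400,000 / 0.92 = 89,565,217 BTU = 895.7 therm → 895.7 × $1.22 = $1,092.70
Heat pump: 82,400,000 BTU / 3412 = 24,150 kWh heat; / 3.8 = 6,355 kWh in → × $0.278 = $1,766.77
Difference = |$1,092.70 − $1,766.77| = $674.07 ≈ $674

$674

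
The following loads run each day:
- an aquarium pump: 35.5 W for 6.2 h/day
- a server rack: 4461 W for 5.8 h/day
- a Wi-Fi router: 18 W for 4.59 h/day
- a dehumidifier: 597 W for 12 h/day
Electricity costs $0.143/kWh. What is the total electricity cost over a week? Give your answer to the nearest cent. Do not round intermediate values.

aquarium pump: 35.5 W × 6.2 h × 7 d = 1,541 Wh = 1.541 kWh
server rack: 4461 W × 5.8 h × 7 d = 181,117 Wh = 181.1 kWh
Wi-Fi router: 18 W × 4.59 h × 7 d = 578 Wh = 0.5783 kWh
dehumidifier: 597 W × 12 h × 7 d = 50,148 Wh = 50.15 kWh
Total energy = 1.541 + 181.1 + 0.5783 + 50.15 = 233.4 kWh
Cost = 233.4 kWh × $0.143 = $33.37

$33.37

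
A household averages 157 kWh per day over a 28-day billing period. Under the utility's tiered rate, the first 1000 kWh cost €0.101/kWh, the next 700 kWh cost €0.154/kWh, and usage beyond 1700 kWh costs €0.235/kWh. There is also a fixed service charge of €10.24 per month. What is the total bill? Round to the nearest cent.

€852.60

Usage = 157 kWh/day × 28 days = 4396 kWh
First 1000 kWh × €0.101 = €101.00
Next 700 kWh × €0.154 = €107.80
Remaining 2696 kWh × €0.235 = €633.56
Energy charge = €842.36; + service €10.24 = €852.60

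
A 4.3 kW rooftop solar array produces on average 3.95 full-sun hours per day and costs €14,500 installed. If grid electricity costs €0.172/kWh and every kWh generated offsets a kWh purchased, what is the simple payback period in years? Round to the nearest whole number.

Daily generation = 4.3 kW × 3.95 h = 16.98 kWh
Annual generation = 16.98 × 365 = 6199.5 kWh
Annual savings = 6199.5 × €0.172 = €1,066.32
Payback = €14,500 / €1,066.32 = 13.6 years

14 years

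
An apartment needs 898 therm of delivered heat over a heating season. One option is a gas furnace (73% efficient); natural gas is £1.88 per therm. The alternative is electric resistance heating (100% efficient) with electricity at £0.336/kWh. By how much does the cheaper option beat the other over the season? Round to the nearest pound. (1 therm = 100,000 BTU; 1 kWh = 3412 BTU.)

Heat load = 898 therm × 100,000 = 89,800,000 BTU
Gas: input = 89,800,000 / 0.73 = 123,013,699 BTU = 1,230 therm → 1,230 × £1.88 = £2,312.66
Electric: 89,800,000 BTU / 3412 = 26,320 kWh → × £0.336 = £8,843.14
Difference = |£2,312.66 − £8,843.14| = £6,530.48 ≈ £6530

£6530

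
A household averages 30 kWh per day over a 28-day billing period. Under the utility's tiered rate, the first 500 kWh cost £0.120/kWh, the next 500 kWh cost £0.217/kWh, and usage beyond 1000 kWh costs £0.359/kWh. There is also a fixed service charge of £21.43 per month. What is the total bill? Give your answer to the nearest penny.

£155.21

Usage = 30 kWh/day × 28 days = 840 kWh
First 500 kWh × £0.120 = £60.00
Next 340 kWh × £0.217 = £73.78
Remaining tier: 0 kWh (not reached)
Energy charge = £133.78; + service £21.43 = £155.21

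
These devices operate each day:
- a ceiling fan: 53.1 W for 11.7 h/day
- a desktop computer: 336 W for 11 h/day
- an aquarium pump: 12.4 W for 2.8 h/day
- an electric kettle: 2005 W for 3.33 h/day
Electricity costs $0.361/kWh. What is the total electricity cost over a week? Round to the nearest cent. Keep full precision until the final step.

$27.87

ceiling fan: 53.1 W × 11.7 h × 7 d = 4,349 Wh = 4.349 kWh
desktop computer: 336 W × 11 h × 7 d = 25,872 Wh = 25.87 kWh
aquarium pump: 12.4 W × 2.8 h × 7 d = 243 Wh = 0.243 kWh
electric kettle: 2005 W × 3.33 h × 7 d = 46,737 Wh = 46.74 kWh
Total energy = 4.349 + 25.87 + 0.243 + 46.74 = 77.2 kWh
Cost = 77.2 kWh × $0.361 = $27.87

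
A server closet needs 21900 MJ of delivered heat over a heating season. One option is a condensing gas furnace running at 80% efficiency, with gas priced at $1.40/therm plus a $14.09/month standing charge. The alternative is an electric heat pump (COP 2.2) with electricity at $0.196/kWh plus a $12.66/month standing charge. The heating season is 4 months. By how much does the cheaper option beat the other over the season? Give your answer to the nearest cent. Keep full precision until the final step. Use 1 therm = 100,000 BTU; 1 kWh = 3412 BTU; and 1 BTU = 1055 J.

Heat load = 21900 MJ = 21,900,000,000 J / 1055 = 20,758,294 BTU
Gas: input = 20,758,294 / 0.80 = 25,947,867 BTU = 259.5 therm → 259.5 × $1.40 = $363.27; + 4 × $14.09 standing = $419.63
Heat pump: 20,758,294 BTU / 3412 = 6,084 kWh heat; / 2.2 = 2,765 kWh in → × $0.196 = $542.02; + 4 × $12.66 standing = $592.66
Difference = |$419.63 − $592.66| = $173.03

$173.03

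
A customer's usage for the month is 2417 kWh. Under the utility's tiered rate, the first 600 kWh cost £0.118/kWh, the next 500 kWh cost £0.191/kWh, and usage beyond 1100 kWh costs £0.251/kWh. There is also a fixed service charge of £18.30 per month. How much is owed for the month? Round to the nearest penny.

First 600 kWh × £0.118 = £70.80
Next 500 kWh × £0.191 = £95.50
Remaining 1317 kWh × £0.251 = £330.57
Energy charge = £496.87; + service £18.30 = £515.17

£515.17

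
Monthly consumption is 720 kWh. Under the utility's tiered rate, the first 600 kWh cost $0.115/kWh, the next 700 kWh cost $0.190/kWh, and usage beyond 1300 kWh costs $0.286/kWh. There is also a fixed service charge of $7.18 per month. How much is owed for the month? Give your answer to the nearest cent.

$98.98

First 600 kWh × $0.115 = $69.00
Next 120 kWh × $0.190 = $22.80
Remaining tier: 0 kWh (not reached)
Energy charge = $91.80; + service $7.18 = $98.98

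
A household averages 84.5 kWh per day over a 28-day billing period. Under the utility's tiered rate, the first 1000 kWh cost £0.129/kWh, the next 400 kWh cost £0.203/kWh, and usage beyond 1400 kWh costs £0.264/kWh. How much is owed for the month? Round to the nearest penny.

£465.22

Usage = 84.5 kWh/day × 28 days = 2366 kWh
First 1000 kWh × £0.129 = £129.00
Next 400 kWh × £0.203 = £81.20
Remaining 966 kWh × £0.264 = £255.02
Total = £465.22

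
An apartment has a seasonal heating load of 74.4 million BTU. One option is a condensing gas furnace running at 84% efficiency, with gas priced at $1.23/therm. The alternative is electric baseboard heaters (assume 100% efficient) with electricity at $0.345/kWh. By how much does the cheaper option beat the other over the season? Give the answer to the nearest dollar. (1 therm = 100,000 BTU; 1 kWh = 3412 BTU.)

Heat load = 74.4 × 10⁶ BTU = 74,400,000 BTU
Gas: input = 74,400,000 / 0.84 = 88,571,429 BTU = 885.7 therm → 885.7 × $1.23 = $1,089.43
Electric: 74,400,000 BTU / 3412 = 21,810 kWh → × $0.345 = $7,522.86
Difference = |$1,089.43 − $7,522.86| = $6,433.43 ≈ $6433

$6433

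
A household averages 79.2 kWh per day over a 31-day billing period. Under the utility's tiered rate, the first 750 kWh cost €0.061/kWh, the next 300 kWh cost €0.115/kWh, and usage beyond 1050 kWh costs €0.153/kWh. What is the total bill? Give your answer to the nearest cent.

Usage = 79.2 kWh/day × 31 days = 2455.2 kWh
First 750 kWh × €0.061 = €45.75
Next 300 kWh × €0.115 = €34.50
Remaining 1405.2 kWh × €0.153 = €215.00
Total = €295.25

€295.25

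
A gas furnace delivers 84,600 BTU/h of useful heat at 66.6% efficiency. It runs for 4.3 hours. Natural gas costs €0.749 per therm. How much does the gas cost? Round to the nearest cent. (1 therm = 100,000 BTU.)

€4.09

Heat delivered = 84,600 BTU/h × 4.3 h = 363,780 BTU
Gas input = 363,780 / 0.666 = 546,216 BTU
= 546,216 / 100,000 = 5.462 therm
Cost = 5.462 × €0.749/therm = €4.09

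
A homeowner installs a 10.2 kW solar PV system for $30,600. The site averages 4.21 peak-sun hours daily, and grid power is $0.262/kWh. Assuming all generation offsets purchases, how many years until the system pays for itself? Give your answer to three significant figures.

Daily generation = 10.2 kW × 4.21 h = 42.94 kWh
Annual generation = 42.94 × 365 = 15674 kWh
Annual savings = 15674 × $0.262 = $4,106.54
Payback = $30,600 / $4,106.54 = 7.45 years

7.45 years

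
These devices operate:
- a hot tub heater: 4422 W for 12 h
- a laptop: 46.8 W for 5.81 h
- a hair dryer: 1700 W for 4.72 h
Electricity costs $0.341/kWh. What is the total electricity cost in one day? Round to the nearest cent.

hot tub heater: 4422 W × 12 h = 53,064 Wh = 53.06 kWh
laptop: 46.8 W × 5.81 h = 272 Wh = 0.2719 kWh
hair dryer: 1700 W × 4.72 h = 8,024 Wh = 8.024 kWh
Total energy = 53.06 + 0.2719 + 8.024 = 61.36 kWh
Cost = 61.36 kWh × $0.341 = $20.92

$20.92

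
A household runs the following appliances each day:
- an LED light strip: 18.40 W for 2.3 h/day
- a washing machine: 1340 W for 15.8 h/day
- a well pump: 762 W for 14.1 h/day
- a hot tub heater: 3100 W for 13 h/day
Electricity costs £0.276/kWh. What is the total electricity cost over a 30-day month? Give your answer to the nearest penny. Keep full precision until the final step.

LED light strip: 18.40 W × 2.3 h × 30 d = 1,270 Wh = 1.27 kWh
washing machine: 1340 W × 15.8 h × 30 d = 635,160 Wh = 635.2 kWh
well pump: 762 W × 14.1 h × 30 d = 322,326 Wh = 322.3 kWh
hot tub heater: 3100 W × 13 h × 30 d = 1,209,000 Wh = 1,209 kWh
Total energy = 1.27 + 635.2 + 322.3 + 1,209 = 2,168 kWh
Cost = 2,168 kWh × £0.276 = £598.30

£598.30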